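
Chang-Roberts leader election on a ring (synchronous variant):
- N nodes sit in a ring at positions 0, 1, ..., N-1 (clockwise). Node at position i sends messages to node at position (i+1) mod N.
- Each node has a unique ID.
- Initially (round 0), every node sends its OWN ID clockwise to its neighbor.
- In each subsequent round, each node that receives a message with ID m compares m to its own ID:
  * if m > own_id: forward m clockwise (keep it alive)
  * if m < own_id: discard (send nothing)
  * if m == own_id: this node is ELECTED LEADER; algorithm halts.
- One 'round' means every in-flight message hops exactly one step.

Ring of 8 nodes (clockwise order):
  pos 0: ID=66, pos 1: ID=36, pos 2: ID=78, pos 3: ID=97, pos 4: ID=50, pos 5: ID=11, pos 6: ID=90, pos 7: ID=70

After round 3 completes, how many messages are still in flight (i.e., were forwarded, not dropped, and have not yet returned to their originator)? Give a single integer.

Round 1: pos1(id36) recv 66: fwd; pos2(id78) recv 36: drop; pos3(id97) recv 78: drop; pos4(id50) recv 97: fwd; pos5(id11) recv 50: fwd; pos6(id90) recv 11: drop; pos7(id70) recv 90: fwd; pos0(id66) recv 70: fwd
Round 2: pos2(id78) recv 66: drop; pos5(id11) recv 97: fwd; pos6(id90) recv 50: drop; pos0(id66) recv 90: fwd; pos1(id36) recv 70: fwd
Round 3: pos6(id90) recv 97: fwd; pos1(id36) recv 90: fwd; pos2(id78) recv 70: drop
After round 3: 2 messages still in flight

Answer: 2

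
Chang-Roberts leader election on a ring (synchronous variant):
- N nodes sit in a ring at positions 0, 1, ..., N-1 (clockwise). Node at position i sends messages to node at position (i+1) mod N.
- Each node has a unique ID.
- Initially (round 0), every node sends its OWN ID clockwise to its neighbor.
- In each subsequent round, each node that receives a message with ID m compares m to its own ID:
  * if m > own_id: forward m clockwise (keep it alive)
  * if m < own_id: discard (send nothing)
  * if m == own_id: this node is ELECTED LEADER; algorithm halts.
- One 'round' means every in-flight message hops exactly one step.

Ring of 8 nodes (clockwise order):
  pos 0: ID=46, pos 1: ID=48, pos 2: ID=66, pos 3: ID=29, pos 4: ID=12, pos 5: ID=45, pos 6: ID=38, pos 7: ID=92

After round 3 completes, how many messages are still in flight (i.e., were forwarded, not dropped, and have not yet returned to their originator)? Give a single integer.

Answer: 2

Derivation:
Round 1: pos1(id48) recv 46: drop; pos2(id66) recv 48: drop; pos3(id29) recv 66: fwd; pos4(id12) recv 29: fwd; pos5(id45) recv 12: drop; pos6(id38) recv 45: fwd; pos7(id92) recv 38: drop; pos0(id46) recv 92: fwd
Round 2: pos4(id12) recv 66: fwd; pos5(id45) recv 29: drop; pos7(id92) recv 45: drop; pos1(id48) recv 92: fwd
Round 3: pos5(id45) recv 66: fwd; pos2(id66) recv 92: fwd
After round 3: 2 messages still in flight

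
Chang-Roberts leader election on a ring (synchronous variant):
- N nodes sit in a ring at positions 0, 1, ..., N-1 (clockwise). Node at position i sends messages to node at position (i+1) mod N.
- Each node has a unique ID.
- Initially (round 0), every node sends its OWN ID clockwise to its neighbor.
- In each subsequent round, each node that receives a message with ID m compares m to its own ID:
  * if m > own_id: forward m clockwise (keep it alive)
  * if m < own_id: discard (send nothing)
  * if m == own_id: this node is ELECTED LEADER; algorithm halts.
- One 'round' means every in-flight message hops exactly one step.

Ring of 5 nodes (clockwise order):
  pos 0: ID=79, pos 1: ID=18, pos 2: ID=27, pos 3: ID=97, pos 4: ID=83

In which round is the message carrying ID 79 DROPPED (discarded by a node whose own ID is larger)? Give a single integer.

Answer: 3

Derivation:
Round 1: pos1(id18) recv 79: fwd; pos2(id27) recv 18: drop; pos3(id97) recv 27: drop; pos4(id83) recv 97: fwd; pos0(id79) recv 83: fwd
Round 2: pos2(id27) recv 79: fwd; pos0(id79) recv 97: fwd; pos1(id18) recv 83: fwd
Round 3: pos3(id97) recv 79: drop; pos1(id18) recv 97: fwd; pos2(id27) recv 83: fwd
Round 4: pos2(id27) recv 97: fwd; pos3(id97) recv 83: drop
Round 5: pos3(id97) recv 97: ELECTED
Message ID 79 originates at pos 0; dropped at pos 3 in round 3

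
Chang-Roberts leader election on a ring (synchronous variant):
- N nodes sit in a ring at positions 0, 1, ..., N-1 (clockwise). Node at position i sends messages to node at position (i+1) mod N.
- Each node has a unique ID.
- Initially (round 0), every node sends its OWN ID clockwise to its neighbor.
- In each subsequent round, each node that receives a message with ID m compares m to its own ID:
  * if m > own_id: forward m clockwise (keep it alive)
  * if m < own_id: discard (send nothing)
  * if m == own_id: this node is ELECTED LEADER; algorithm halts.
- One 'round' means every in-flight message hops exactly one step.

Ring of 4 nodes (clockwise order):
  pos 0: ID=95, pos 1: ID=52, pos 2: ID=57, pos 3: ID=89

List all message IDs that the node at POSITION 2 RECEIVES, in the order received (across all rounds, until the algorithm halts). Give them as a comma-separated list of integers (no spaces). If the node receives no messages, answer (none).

Round 1: pos1(id52) recv 95: fwd; pos2(id57) recv 52: drop; pos3(id89) recv 57: drop; pos0(id95) recv 89: drop
Round 2: pos2(id57) recv 95: fwd
Round 3: pos3(id89) recv 95: fwd
Round 4: pos0(id95) recv 95: ELECTED

Answer: 52,95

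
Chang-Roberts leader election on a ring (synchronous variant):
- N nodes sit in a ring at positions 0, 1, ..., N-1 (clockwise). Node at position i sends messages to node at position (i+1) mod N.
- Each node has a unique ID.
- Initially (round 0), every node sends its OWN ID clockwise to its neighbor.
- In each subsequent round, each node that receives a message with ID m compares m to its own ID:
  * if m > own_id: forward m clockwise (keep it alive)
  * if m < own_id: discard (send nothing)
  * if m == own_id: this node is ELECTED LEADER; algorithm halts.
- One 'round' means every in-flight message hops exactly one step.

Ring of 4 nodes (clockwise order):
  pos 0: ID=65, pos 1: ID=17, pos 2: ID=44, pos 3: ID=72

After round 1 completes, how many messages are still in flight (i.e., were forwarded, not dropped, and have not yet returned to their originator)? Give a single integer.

Answer: 2

Derivation:
Round 1: pos1(id17) recv 65: fwd; pos2(id44) recv 17: drop; pos3(id72) recv 44: drop; pos0(id65) recv 72: fwd
After round 1: 2 messages still in flight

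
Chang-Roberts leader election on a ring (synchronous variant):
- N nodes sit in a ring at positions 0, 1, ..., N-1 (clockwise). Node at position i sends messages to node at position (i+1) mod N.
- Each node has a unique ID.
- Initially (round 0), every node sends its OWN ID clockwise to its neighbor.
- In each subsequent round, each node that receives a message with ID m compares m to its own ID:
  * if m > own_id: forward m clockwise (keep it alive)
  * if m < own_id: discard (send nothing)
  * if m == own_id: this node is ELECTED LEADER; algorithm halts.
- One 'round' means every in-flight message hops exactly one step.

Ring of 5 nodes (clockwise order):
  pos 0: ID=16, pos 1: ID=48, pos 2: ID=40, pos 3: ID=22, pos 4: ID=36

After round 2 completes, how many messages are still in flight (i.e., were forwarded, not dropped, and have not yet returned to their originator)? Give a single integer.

Round 1: pos1(id48) recv 16: drop; pos2(id40) recv 48: fwd; pos3(id22) recv 40: fwd; pos4(id36) recv 22: drop; pos0(id16) recv 36: fwd
Round 2: pos3(id22) recv 48: fwd; pos4(id36) recv 40: fwd; pos1(id48) recv 36: drop
After round 2: 2 messages still in flight

Answer: 2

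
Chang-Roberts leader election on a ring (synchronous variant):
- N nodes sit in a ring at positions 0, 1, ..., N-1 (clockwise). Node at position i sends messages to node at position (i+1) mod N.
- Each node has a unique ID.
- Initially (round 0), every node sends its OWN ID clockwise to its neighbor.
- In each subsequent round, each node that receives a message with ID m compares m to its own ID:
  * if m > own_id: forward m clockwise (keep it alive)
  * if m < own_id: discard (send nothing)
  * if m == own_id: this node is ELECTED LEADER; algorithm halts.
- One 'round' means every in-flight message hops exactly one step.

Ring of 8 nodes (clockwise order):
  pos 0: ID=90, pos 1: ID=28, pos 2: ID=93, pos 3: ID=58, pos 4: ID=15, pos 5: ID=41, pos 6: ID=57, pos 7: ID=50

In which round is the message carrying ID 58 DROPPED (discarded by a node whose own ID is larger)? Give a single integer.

Round 1: pos1(id28) recv 90: fwd; pos2(id93) recv 28: drop; pos3(id58) recv 93: fwd; pos4(id15) recv 58: fwd; pos5(id41) recv 15: drop; pos6(id57) recv 41: drop; pos7(id50) recv 57: fwd; pos0(id90) recv 50: drop
Round 2: pos2(id93) recv 90: drop; pos4(id15) recv 93: fwd; pos5(id41) recv 58: fwd; pos0(id90) recv 57: drop
Round 3: pos5(id41) recv 93: fwd; pos6(id57) recv 58: fwd
Round 4: pos6(id57) recv 93: fwd; pos7(id50) recv 58: fwd
Round 5: pos7(id50) recv 93: fwd; pos0(id90) recv 58: drop
Round 6: pos0(id90) recv 93: fwd
Round 7: pos1(id28) recv 93: fwd
Round 8: pos2(id93) recv 93: ELECTED
Message ID 58 originates at pos 3; dropped at pos 0 in round 5

Answer: 5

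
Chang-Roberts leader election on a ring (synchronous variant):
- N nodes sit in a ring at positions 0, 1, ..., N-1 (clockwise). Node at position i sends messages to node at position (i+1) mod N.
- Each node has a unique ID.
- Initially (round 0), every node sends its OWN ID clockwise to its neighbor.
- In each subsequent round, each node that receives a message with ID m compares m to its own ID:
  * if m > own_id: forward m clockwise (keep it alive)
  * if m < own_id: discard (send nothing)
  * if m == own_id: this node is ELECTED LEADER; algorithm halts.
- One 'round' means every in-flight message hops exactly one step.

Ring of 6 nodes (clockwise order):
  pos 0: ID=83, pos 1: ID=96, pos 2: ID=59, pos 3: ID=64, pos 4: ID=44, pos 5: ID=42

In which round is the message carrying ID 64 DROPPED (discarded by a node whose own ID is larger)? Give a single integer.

Round 1: pos1(id96) recv 83: drop; pos2(id59) recv 96: fwd; pos3(id64) recv 59: drop; pos4(id44) recv 64: fwd; pos5(id42) recv 44: fwd; pos0(id83) recv 42: drop
Round 2: pos3(id64) recv 96: fwd; pos5(id42) recv 64: fwd; pos0(id83) recv 44: drop
Round 3: pos4(id44) recv 96: fwd; pos0(id83) recv 64: drop
Round 4: pos5(id42) recv 96: fwd
Round 5: pos0(id83) recv 96: fwd
Round 6: pos1(id96) recv 96: ELECTED
Message ID 64 originates at pos 3; dropped at pos 0 in round 3

Answer: 3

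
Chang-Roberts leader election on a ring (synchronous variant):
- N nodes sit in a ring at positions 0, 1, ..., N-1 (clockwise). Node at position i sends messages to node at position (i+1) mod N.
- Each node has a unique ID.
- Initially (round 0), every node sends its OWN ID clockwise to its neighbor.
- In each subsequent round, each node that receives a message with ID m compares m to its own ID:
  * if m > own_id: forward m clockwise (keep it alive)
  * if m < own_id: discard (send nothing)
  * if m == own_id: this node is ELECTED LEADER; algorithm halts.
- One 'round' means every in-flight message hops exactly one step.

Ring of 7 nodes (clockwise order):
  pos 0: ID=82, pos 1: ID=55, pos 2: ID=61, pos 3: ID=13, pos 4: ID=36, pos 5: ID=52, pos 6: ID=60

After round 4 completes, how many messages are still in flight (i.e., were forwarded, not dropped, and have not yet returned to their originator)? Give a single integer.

Answer: 2

Derivation:
Round 1: pos1(id55) recv 82: fwd; pos2(id61) recv 55: drop; pos3(id13) recv 61: fwd; pos4(id36) recv 13: drop; pos5(id52) recv 36: drop; pos6(id60) recv 52: drop; pos0(id82) recv 60: drop
Round 2: pos2(id61) recv 82: fwd; pos4(id36) recv 61: fwd
Round 3: pos3(id13) recv 82: fwd; pos5(id52) recv 61: fwd
Round 4: pos4(id36) recv 82: fwd; pos6(id60) recv 61: fwd
After round 4: 2 messages still in flight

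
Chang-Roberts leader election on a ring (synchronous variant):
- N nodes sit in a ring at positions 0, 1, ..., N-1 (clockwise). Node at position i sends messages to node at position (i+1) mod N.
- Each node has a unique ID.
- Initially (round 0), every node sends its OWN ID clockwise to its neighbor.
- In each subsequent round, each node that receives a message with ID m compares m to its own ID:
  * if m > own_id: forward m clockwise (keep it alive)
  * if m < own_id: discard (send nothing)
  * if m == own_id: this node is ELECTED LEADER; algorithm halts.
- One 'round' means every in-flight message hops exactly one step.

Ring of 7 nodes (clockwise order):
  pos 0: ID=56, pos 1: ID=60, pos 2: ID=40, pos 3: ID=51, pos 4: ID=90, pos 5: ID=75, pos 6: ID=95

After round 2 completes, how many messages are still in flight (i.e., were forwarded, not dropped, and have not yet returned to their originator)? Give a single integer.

Answer: 2

Derivation:
Round 1: pos1(id60) recv 56: drop; pos2(id40) recv 60: fwd; pos3(id51) recv 40: drop; pos4(id90) recv 51: drop; pos5(id75) recv 90: fwd; pos6(id95) recv 75: drop; pos0(id56) recv 95: fwd
Round 2: pos3(id51) recv 60: fwd; pos6(id95) recv 90: drop; pos1(id60) recv 95: fwd
After round 2: 2 messages still in flight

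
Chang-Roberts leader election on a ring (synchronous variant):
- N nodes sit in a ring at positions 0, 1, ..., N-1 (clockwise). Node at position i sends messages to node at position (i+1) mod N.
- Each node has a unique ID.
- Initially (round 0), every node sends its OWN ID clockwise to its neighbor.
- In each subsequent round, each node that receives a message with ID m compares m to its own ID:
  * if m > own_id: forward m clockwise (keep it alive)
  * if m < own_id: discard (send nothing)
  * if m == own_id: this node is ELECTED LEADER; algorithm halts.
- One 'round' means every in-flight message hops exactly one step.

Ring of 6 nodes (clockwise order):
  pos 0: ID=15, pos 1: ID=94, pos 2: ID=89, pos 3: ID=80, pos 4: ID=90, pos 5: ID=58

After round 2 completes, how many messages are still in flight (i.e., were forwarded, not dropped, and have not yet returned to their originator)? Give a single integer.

Round 1: pos1(id94) recv 15: drop; pos2(id89) recv 94: fwd; pos3(id80) recv 89: fwd; pos4(id90) recv 80: drop; pos5(id58) recv 90: fwd; pos0(id15) recv 58: fwd
Round 2: pos3(id80) recv 94: fwd; pos4(id90) recv 89: drop; pos0(id15) recv 90: fwd; pos1(id94) recv 58: drop
After round 2: 2 messages still in flight

Answer: 2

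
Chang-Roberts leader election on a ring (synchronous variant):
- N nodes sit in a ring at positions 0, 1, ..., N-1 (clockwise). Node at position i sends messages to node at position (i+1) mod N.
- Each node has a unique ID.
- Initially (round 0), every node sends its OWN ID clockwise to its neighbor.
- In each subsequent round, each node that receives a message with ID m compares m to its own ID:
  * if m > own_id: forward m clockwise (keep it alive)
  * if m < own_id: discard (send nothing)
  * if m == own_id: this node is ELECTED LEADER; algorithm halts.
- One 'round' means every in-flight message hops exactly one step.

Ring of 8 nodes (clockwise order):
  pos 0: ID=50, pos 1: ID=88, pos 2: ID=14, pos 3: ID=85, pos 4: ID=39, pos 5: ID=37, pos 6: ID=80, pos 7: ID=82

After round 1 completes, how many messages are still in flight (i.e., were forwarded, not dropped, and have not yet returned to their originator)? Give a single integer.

Answer: 4

Derivation:
Round 1: pos1(id88) recv 50: drop; pos2(id14) recv 88: fwd; pos3(id85) recv 14: drop; pos4(id39) recv 85: fwd; pos5(id37) recv 39: fwd; pos6(id80) recv 37: drop; pos7(id82) recv 80: drop; pos0(id50) recv 82: fwd
After round 1: 4 messages still in flight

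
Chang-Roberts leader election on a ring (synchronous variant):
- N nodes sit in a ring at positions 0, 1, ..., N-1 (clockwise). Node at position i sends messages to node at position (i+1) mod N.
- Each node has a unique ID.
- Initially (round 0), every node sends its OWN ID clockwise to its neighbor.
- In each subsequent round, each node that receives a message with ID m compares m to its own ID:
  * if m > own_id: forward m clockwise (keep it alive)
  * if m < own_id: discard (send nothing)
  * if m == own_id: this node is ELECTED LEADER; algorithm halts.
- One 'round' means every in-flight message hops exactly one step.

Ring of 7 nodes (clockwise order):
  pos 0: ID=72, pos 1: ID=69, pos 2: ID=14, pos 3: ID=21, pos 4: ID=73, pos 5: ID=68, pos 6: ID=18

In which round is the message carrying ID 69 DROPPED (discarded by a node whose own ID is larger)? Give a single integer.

Answer: 3

Derivation:
Round 1: pos1(id69) recv 72: fwd; pos2(id14) recv 69: fwd; pos3(id21) recv 14: drop; pos4(id73) recv 21: drop; pos5(id68) recv 73: fwd; pos6(id18) recv 68: fwd; pos0(id72) recv 18: drop
Round 2: pos2(id14) recv 72: fwd; pos3(id21) recv 69: fwd; pos6(id18) recv 73: fwd; pos0(id72) recv 68: drop
Round 3: pos3(id21) recv 72: fwd; pos4(id73) recv 69: drop; pos0(id72) recv 73: fwd
Round 4: pos4(id73) recv 72: drop; pos1(id69) recv 73: fwd
Round 5: pos2(id14) recv 73: fwd
Round 6: pos3(id21) recv 73: fwd
Round 7: pos4(id73) recv 73: ELECTED
Message ID 69 originates at pos 1; dropped at pos 4 in round 3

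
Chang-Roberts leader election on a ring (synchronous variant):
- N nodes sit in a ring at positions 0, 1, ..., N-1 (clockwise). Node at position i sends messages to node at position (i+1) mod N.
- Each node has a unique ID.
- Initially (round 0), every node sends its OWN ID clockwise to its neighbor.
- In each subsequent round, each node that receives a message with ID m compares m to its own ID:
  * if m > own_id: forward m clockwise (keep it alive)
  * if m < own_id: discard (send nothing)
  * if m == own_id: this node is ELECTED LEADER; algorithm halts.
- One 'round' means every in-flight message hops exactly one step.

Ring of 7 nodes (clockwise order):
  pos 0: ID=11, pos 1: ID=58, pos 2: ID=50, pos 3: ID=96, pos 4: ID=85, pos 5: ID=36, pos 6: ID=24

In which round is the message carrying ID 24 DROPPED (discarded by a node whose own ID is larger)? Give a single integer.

Answer: 2

Derivation:
Round 1: pos1(id58) recv 11: drop; pos2(id50) recv 58: fwd; pos3(id96) recv 50: drop; pos4(id85) recv 96: fwd; pos5(id36) recv 85: fwd; pos6(id24) recv 36: fwd; pos0(id11) recv 24: fwd
Round 2: pos3(id96) recv 58: drop; pos5(id36) recv 96: fwd; pos6(id24) recv 85: fwd; pos0(id11) recv 36: fwd; pos1(id58) recv 24: drop
Round 3: pos6(id24) recv 96: fwd; pos0(id11) recv 85: fwd; pos1(id58) recv 36: drop
Round 4: pos0(id11) recv 96: fwd; pos1(id58) recv 85: fwd
Round 5: pos1(id58) recv 96: fwd; pos2(id50) recv 85: fwd
Round 6: pos2(id50) recv 96: fwd; pos3(id96) recv 85: drop
Round 7: pos3(id96) recv 96: ELECTED
Message ID 24 originates at pos 6; dropped at pos 1 in round 2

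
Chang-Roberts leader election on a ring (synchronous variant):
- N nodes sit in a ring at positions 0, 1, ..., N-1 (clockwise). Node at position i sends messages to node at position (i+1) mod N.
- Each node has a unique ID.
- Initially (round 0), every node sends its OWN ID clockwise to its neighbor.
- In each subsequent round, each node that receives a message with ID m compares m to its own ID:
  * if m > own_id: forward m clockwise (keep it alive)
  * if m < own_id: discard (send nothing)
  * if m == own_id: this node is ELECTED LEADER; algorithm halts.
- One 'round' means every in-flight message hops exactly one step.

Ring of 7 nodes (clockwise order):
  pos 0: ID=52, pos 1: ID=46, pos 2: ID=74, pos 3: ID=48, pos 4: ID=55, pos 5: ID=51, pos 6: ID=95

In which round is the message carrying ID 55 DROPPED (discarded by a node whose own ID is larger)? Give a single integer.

Round 1: pos1(id46) recv 52: fwd; pos2(id74) recv 46: drop; pos3(id48) recv 74: fwd; pos4(id55) recv 48: drop; pos5(id51) recv 55: fwd; pos6(id95) recv 51: drop; pos0(id52) recv 95: fwd
Round 2: pos2(id74) recv 52: drop; pos4(id55) recv 74: fwd; pos6(id95) recv 55: drop; pos1(id46) recv 95: fwd
Round 3: pos5(id51) recv 74: fwd; pos2(id74) recv 95: fwd
Round 4: pos6(id95) recv 74: drop; pos3(id48) recv 95: fwd
Round 5: pos4(id55) recv 95: fwd
Round 6: pos5(id51) recv 95: fwd
Round 7: pos6(id95) recv 95: ELECTED
Message ID 55 originates at pos 4; dropped at pos 6 in round 2

Answer: 2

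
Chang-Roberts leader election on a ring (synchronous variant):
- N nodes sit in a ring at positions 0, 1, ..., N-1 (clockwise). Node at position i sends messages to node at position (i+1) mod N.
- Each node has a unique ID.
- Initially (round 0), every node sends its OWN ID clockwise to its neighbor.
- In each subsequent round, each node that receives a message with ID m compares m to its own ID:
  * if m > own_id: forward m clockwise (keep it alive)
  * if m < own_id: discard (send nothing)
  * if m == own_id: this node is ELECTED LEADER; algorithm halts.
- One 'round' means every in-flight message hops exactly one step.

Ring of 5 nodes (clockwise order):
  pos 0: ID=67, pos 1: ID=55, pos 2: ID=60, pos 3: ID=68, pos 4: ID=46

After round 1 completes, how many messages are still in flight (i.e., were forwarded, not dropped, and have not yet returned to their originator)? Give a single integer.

Round 1: pos1(id55) recv 67: fwd; pos2(id60) recv 55: drop; pos3(id68) recv 60: drop; pos4(id46) recv 68: fwd; pos0(id67) recv 46: drop
After round 1: 2 messages still in flight

Answer: 2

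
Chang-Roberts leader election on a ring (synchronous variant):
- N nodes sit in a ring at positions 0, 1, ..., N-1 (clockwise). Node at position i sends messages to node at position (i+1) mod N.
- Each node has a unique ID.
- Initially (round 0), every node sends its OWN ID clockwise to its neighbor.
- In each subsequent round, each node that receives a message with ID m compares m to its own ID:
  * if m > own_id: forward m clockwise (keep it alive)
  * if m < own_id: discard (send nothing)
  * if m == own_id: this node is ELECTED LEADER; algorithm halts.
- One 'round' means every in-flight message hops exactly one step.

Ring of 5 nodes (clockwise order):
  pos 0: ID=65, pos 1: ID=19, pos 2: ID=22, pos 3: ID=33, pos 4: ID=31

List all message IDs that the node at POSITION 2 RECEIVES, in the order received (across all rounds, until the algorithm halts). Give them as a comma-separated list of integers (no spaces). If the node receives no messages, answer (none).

Round 1: pos1(id19) recv 65: fwd; pos2(id22) recv 19: drop; pos3(id33) recv 22: drop; pos4(id31) recv 33: fwd; pos0(id65) recv 31: drop
Round 2: pos2(id22) recv 65: fwd; pos0(id65) recv 33: drop
Round 3: pos3(id33) recv 65: fwd
Round 4: pos4(id31) recv 65: fwd
Round 5: pos0(id65) recv 65: ELECTED

Answer: 19,65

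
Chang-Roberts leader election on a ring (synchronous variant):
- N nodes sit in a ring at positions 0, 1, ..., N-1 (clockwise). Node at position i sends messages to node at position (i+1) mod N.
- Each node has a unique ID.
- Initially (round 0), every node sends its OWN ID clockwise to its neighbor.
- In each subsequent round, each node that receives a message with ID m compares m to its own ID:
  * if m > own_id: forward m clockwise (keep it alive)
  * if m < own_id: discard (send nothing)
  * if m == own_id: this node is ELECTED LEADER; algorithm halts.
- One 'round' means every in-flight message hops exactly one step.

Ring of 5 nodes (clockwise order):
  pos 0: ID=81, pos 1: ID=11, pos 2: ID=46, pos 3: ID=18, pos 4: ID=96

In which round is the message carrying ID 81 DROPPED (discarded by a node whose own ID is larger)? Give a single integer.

Answer: 4

Derivation:
Round 1: pos1(id11) recv 81: fwd; pos2(id46) recv 11: drop; pos3(id18) recv 46: fwd; pos4(id96) recv 18: drop; pos0(id81) recv 96: fwd
Round 2: pos2(id46) recv 81: fwd; pos4(id96) recv 46: drop; pos1(id11) recv 96: fwd
Round 3: pos3(id18) recv 81: fwd; pos2(id46) recv 96: fwd
Round 4: pos4(id96) recv 81: drop; pos3(id18) recv 96: fwd
Round 5: pos4(id96) recv 96: ELECTED
Message ID 81 originates at pos 0; dropped at pos 4 in round 4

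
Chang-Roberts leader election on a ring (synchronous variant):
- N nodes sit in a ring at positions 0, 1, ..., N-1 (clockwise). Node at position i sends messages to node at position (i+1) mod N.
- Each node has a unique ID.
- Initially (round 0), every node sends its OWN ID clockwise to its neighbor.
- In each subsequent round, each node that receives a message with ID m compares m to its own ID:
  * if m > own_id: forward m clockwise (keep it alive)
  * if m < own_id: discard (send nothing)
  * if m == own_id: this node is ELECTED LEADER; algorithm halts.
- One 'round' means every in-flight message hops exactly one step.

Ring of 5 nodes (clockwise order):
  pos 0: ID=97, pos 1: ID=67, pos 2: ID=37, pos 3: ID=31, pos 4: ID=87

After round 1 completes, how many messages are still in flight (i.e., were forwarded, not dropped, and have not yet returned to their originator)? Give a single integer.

Round 1: pos1(id67) recv 97: fwd; pos2(id37) recv 67: fwd; pos3(id31) recv 37: fwd; pos4(id87) recv 31: drop; pos0(id97) recv 87: drop
After round 1: 3 messages still in flight

Answer: 3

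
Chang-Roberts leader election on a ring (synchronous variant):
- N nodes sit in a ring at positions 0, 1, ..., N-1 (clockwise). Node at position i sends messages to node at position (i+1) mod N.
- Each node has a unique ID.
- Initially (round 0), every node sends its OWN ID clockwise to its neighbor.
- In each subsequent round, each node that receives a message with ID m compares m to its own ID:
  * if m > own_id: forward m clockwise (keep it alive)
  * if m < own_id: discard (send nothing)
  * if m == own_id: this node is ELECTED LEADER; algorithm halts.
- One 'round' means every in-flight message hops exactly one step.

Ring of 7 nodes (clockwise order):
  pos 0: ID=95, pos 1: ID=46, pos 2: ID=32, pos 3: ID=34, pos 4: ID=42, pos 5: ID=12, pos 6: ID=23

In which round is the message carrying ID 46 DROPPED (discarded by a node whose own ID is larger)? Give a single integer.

Answer: 6

Derivation:
Round 1: pos1(id46) recv 95: fwd; pos2(id32) recv 46: fwd; pos3(id34) recv 32: drop; pos4(id42) recv 34: drop; pos5(id12) recv 42: fwd; pos6(id23) recv 12: drop; pos0(id95) recv 23: drop
Round 2: pos2(id32) recv 95: fwd; pos3(id34) recv 46: fwd; pos6(id23) recv 42: fwd
Round 3: pos3(id34) recv 95: fwd; pos4(id42) recv 46: fwd; pos0(id95) recv 42: drop
Round 4: pos4(id42) recv 95: fwd; pos5(id12) recv 46: fwd
Round 5: pos5(id12) recv 95: fwd; pos6(id23) recv 46: fwd
Round 6: pos6(id23) recv 95: fwd; pos0(id95) recv 46: drop
Round 7: pos0(id95) recv 95: ELECTED
Message ID 46 originates at pos 1; dropped at pos 0 in round 6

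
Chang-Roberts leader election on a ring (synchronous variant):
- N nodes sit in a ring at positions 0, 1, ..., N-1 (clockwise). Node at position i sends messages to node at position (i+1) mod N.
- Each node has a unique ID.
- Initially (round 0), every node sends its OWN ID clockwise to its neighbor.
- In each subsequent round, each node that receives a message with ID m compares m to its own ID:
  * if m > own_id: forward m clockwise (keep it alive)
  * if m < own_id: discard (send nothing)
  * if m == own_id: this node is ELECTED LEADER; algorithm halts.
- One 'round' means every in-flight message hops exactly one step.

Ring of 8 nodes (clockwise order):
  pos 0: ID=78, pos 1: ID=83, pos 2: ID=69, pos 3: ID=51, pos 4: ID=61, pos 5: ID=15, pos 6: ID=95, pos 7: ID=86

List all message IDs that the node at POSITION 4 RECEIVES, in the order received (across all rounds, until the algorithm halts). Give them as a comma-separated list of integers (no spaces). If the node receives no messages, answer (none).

Answer: 51,69,83,86,95

Derivation:
Round 1: pos1(id83) recv 78: drop; pos2(id69) recv 83: fwd; pos3(id51) recv 69: fwd; pos4(id61) recv 51: drop; pos5(id15) recv 61: fwd; pos6(id95) recv 15: drop; pos7(id86) recv 95: fwd; pos0(id78) recv 86: fwd
Round 2: pos3(id51) recv 83: fwd; pos4(id61) recv 69: fwd; pos6(id95) recv 61: drop; pos0(id78) recv 95: fwd; pos1(id83) recv 86: fwd
Round 3: pos4(id61) recv 83: fwd; pos5(id15) recv 69: fwd; pos1(id83) recv 95: fwd; pos2(id69) recv 86: fwd
Round 4: pos5(id15) recv 83: fwd; pos6(id95) recv 69: drop; pos2(id69) recv 95: fwd; pos3(id51) recv 86: fwd
Round 5: pos6(id95) recv 83: drop; pos3(id51) recv 95: fwd; pos4(id61) recv 86: fwd
Round 6: pos4(id61) recv 95: fwd; pos5(id15) recv 86: fwd
Round 7: pos5(id15) recv 95: fwd; pos6(id95) recv 86: drop
Round 8: pos6(id95) recv 95: ELECTED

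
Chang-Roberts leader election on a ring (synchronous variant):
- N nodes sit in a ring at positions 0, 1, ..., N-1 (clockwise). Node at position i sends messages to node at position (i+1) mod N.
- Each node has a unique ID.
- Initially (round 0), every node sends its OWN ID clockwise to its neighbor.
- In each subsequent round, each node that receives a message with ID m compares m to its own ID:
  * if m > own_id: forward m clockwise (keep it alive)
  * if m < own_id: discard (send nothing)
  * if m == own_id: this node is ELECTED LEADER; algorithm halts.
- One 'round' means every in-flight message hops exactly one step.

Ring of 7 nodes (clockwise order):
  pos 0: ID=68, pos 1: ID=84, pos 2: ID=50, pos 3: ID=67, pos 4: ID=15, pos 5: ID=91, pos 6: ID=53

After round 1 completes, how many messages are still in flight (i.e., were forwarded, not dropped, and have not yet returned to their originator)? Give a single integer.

Round 1: pos1(id84) recv 68: drop; pos2(id50) recv 84: fwd; pos3(id67) recv 50: drop; pos4(id15) recv 67: fwd; pos5(id91) recv 15: drop; pos6(id53) recv 91: fwd; pos0(id68) recv 53: drop
After round 1: 3 messages still in flight

Answer: 3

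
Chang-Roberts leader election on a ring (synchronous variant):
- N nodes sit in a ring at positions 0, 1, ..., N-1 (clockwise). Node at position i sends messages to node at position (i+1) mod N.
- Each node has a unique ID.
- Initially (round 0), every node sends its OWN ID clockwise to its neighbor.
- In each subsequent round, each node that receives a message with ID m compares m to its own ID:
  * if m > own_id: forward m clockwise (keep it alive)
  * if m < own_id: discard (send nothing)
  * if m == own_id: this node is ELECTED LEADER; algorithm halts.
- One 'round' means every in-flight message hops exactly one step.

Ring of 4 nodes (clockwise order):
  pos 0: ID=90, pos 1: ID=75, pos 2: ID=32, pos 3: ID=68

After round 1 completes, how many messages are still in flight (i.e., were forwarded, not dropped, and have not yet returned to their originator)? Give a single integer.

Answer: 2

Derivation:
Round 1: pos1(id75) recv 90: fwd; pos2(id32) recv 75: fwd; pos3(id68) recv 32: drop; pos0(id90) recv 68: drop
After round 1: 2 messages still in flight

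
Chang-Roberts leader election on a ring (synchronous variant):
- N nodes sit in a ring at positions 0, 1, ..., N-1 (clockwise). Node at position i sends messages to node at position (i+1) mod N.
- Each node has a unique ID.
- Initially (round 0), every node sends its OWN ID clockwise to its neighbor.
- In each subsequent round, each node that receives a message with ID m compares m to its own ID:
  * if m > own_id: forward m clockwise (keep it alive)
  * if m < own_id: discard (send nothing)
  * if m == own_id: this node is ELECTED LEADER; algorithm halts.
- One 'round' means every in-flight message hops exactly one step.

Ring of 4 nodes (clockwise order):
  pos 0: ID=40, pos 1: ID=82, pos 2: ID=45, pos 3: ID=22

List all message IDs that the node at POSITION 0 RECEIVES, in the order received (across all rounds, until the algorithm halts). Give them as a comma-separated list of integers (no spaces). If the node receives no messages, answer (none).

Round 1: pos1(id82) recv 40: drop; pos2(id45) recv 82: fwd; pos3(id22) recv 45: fwd; pos0(id40) recv 22: drop
Round 2: pos3(id22) recv 82: fwd; pos0(id40) recv 45: fwd
Round 3: pos0(id40) recv 82: fwd; pos1(id82) recv 45: drop
Round 4: pos1(id82) recv 82: ELECTED

Answer: 22,45,82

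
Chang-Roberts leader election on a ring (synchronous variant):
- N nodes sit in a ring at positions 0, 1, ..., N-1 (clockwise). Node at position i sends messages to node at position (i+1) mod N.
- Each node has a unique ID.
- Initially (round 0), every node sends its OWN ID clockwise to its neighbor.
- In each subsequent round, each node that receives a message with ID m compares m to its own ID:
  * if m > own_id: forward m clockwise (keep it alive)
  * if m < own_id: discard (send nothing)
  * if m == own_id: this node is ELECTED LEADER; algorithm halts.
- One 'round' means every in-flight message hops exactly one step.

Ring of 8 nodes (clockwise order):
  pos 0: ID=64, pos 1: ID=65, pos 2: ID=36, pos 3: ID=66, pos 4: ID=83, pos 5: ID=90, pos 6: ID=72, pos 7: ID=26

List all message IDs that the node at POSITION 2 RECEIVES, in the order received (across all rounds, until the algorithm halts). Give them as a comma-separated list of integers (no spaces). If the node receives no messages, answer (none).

Round 1: pos1(id65) recv 64: drop; pos2(id36) recv 65: fwd; pos3(id66) recv 36: drop; pos4(id83) recv 66: drop; pos5(id90) recv 83: drop; pos6(id72) recv 90: fwd; pos7(id26) recv 72: fwd; pos0(id64) recv 26: drop
Round 2: pos3(id66) recv 65: drop; pos7(id26) recv 90: fwd; pos0(id64) recv 72: fwd
Round 3: pos0(id64) recv 90: fwd; pos1(id65) recv 72: fwd
Round 4: pos1(id65) recv 90: fwd; pos2(id36) recv 72: fwd
Round 5: pos2(id36) recv 90: fwd; pos3(id66) recv 72: fwd
Round 6: pos3(id66) recv 90: fwd; pos4(id83) recv 72: drop
Round 7: pos4(id83) recv 90: fwd
Round 8: pos5(id90) recv 90: ELECTED

Answer: 65,72,90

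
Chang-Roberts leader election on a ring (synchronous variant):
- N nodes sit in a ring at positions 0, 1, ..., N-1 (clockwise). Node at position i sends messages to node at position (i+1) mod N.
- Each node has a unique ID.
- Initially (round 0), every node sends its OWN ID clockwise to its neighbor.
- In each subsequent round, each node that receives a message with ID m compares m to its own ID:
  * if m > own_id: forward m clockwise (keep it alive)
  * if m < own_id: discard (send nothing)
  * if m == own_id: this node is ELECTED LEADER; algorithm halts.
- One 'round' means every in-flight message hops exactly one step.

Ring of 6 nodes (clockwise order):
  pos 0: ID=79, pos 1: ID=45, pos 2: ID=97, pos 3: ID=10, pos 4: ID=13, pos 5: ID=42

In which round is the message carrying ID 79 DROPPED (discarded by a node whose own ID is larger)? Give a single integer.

Round 1: pos1(id45) recv 79: fwd; pos2(id97) recv 45: drop; pos3(id10) recv 97: fwd; pos4(id13) recv 10: drop; pos5(id42) recv 13: drop; pos0(id79) recv 42: drop
Round 2: pos2(id97) recv 79: drop; pos4(id13) recv 97: fwd
Round 3: pos5(id42) recv 97: fwd
Round 4: pos0(id79) recv 97: fwd
Round 5: pos1(id45) recv 97: fwd
Round 6: pos2(id97) recv 97: ELECTED
Message ID 79 originates at pos 0; dropped at pos 2 in round 2

Answer: 2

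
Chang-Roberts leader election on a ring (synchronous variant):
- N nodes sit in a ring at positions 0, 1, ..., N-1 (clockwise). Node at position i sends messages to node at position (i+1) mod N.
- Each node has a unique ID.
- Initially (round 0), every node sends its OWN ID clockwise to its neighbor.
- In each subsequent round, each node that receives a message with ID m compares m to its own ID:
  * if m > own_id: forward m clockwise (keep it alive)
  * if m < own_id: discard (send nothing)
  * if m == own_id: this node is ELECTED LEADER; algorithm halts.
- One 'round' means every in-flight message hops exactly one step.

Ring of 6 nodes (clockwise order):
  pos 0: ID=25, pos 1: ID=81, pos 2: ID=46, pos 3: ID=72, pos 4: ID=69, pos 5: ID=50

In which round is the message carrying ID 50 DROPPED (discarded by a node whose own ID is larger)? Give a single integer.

Round 1: pos1(id81) recv 25: drop; pos2(id46) recv 81: fwd; pos3(id72) recv 46: drop; pos4(id69) recv 72: fwd; pos5(id50) recv 69: fwd; pos0(id25) recv 50: fwd
Round 2: pos3(id72) recv 81: fwd; pos5(id50) recv 72: fwd; pos0(id25) recv 69: fwd; pos1(id81) recv 50: drop
Round 3: pos4(id69) recv 81: fwd; pos0(id25) recv 72: fwd; pos1(id81) recv 69: drop
Round 4: pos5(id50) recv 81: fwd; pos1(id81) recv 72: drop
Round 5: pos0(id25) recv 81: fwd
Round 6: pos1(id81) recv 81: ELECTED
Message ID 50 originates at pos 5; dropped at pos 1 in round 2

Answer: 2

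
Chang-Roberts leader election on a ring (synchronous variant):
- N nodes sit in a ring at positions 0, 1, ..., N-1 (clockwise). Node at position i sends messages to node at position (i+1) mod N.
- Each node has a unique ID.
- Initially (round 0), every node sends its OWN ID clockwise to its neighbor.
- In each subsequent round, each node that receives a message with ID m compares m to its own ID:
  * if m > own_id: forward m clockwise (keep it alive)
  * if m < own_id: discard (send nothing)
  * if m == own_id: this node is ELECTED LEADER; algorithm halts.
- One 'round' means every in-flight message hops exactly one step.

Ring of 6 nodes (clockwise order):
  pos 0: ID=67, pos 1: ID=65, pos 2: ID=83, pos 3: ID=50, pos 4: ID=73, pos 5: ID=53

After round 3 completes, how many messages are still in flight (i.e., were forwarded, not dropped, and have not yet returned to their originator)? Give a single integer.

Round 1: pos1(id65) recv 67: fwd; pos2(id83) recv 65: drop; pos3(id50) recv 83: fwd; pos4(id73) recv 50: drop; pos5(id53) recv 73: fwd; pos0(id67) recv 53: drop
Round 2: pos2(id83) recv 67: drop; pos4(id73) recv 83: fwd; pos0(id67) recv 73: fwd
Round 3: pos5(id53) recv 83: fwd; pos1(id65) recv 73: fwd
After round 3: 2 messages still in flight

Answer: 2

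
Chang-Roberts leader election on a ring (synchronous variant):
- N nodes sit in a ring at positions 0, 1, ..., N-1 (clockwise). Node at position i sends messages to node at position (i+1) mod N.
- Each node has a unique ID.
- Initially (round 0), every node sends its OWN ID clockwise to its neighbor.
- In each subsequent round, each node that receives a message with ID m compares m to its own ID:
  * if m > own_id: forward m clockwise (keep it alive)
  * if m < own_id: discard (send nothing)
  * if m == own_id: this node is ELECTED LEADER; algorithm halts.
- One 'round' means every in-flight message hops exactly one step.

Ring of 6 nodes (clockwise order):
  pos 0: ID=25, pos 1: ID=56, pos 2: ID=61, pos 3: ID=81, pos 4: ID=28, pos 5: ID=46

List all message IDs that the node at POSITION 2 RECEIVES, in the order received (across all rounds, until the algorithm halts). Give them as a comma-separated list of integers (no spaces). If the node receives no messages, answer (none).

Round 1: pos1(id56) recv 25: drop; pos2(id61) recv 56: drop; pos3(id81) recv 61: drop; pos4(id28) recv 81: fwd; pos5(id46) recv 28: drop; pos0(id25) recv 46: fwd
Round 2: pos5(id46) recv 81: fwd; pos1(id56) recv 46: drop
Round 3: pos0(id25) recv 81: fwd
Round 4: pos1(id56) recv 81: fwd
Round 5: pos2(id61) recv 81: fwd
Round 6: pos3(id81) recv 81: ELECTED

Answer: 56,81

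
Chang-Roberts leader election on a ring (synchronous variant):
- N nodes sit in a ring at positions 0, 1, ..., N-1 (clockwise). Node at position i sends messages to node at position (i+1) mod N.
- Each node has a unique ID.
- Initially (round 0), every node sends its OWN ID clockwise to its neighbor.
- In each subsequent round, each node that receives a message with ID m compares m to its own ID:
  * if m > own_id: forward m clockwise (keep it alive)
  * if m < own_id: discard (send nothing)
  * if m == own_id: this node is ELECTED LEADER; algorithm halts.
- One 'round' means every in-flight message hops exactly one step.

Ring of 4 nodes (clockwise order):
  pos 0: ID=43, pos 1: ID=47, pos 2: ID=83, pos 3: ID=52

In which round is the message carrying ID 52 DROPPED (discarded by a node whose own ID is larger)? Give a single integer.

Round 1: pos1(id47) recv 43: drop; pos2(id83) recv 47: drop; pos3(id52) recv 83: fwd; pos0(id43) recv 52: fwd
Round 2: pos0(id43) recv 83: fwd; pos1(id47) recv 52: fwd
Round 3: pos1(id47) recv 83: fwd; pos2(id83) recv 52: drop
Round 4: pos2(id83) recv 83: ELECTED
Message ID 52 originates at pos 3; dropped at pos 2 in round 3

Answer: 3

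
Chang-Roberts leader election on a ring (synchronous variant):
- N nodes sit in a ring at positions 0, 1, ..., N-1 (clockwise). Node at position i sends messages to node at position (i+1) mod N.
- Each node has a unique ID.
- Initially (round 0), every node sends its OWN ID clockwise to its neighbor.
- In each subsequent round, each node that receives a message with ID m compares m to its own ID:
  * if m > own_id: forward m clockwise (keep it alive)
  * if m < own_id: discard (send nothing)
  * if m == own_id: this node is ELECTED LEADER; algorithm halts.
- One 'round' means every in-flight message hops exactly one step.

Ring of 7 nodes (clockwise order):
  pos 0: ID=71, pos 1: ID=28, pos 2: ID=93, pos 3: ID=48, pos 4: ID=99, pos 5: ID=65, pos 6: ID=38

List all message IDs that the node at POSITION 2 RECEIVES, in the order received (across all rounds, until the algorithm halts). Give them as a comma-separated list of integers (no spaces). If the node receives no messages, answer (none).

Answer: 28,71,99

Derivation:
Round 1: pos1(id28) recv 71: fwd; pos2(id93) recv 28: drop; pos3(id48) recv 93: fwd; pos4(id99) recv 48: drop; pos5(id65) recv 99: fwd; pos6(id38) recv 65: fwd; pos0(id71) recv 38: drop
Round 2: pos2(id93) recv 71: drop; pos4(id99) recv 93: drop; pos6(id38) recv 99: fwd; pos0(id71) recv 65: drop
Round 3: pos0(id71) recv 99: fwd
Round 4: pos1(id28) recv 99: fwd
Round 5: pos2(id93) recv 99: fwd
Round 6: pos3(id48) recv 99: fwd
Round 7: pos4(id99) recv 99: ELECTED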